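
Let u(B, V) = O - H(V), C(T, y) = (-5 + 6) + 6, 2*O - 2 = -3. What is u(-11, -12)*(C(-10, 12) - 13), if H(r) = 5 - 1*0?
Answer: 33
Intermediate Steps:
O = -1/2 (O = 1 + (1/2)*(-3) = 1 - 3/2 = -1/2 ≈ -0.50000)
H(r) = 5 (H(r) = 5 + 0 = 5)
C(T, y) = 7 (C(T, y) = 1 + 6 = 7)
u(B, V) = -11/2 (u(B, V) = -1/2 - 1*5 = -1/2 - 5 = -11/2)
u(-11, -12)*(C(-10, 12) - 13) = -11*(7 - 13)/2 = -11/2*(-6) = 33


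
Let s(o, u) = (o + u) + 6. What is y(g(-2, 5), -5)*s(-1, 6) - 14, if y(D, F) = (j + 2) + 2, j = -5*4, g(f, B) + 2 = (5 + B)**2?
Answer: -190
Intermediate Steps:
g(f, B) = -2 + (5 + B)**2
s(o, u) = 6 + o + u
j = -20
y(D, F) = -16 (y(D, F) = (-20 + 2) + 2 = -18 + 2 = -16)
y(g(-2, 5), -5)*s(-1, 6) - 14 = -16*(6 - 1 + 6) - 14 = -16*11 - 14 = -176 - 14 = -190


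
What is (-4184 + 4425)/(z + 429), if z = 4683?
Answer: 241/5112 ≈ 0.047144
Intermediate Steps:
(-4184 + 4425)/(z + 429) = (-4184 + 4425)/(4683 + 429) = 241/5112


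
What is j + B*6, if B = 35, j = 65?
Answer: 275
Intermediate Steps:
j + B*6 = 65 + 35*6 = 65 + 210 = 275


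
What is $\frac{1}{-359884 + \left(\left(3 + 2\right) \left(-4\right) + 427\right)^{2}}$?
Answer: $- \frac{1}{194235} \approx -5.1484 \cdot 10^{-6}$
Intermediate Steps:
$\frac{1}{-359884 + \left(\left(3 + 2\right) \left(-4\right) + 427\right)^{2}} = \frac{1}{-359884 + \left(5 \left(-4\right) + 427\right)^{2}} = \frac{1}{-359884 + \left(-20 + 427\right)^{2}} = \frac{1}{-359884 + 407^{2}} = \frac{1}{-359884 + 165649} = \frac{1}{-194235} = - \frac{1}{194235}$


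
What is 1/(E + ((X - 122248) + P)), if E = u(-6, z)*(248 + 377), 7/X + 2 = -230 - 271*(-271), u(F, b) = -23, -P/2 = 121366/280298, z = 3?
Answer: -10260168141/1401783836030294 ≈ -7.3194e-6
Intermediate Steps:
P = -121366/140149 (P = -242732/280298 = -2*60683/140149 = -121366/140149 ≈ -0.86598)
X = 7/73209 (X = 7/(-2 + (-230 - 271*(-271))) = 7/(-2 + (-230 + 73441)) = 7/(-2 + 73211) = 7/73209 ≈ 9.5617e-5)
E = -14375 (E = -23*(248 + 377) = -23*625 = -14375)
1/(E + ((X - 122248) + P)) = 1/(-14375 + ((7/73209 - 122248) - 121366/140149)) = 1/(-14375 + (-8949653825/73209 - 121366/140149)) = 1/(-14375 - 1254293919003419/10260168141) = 1/(-1401783836030294/10260168141) = -10260168141/1401783836030294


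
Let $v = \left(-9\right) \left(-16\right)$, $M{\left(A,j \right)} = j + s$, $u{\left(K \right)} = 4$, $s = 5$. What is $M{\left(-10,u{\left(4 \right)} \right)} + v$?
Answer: $153$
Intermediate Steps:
$M{\left(A,j \right)} = 5 + j$ ($M{\left(A,j \right)} = j + 5 = 5 + j$)
$v = 144$
$M{\left(-10,u{\left(4 \right)} \right)} + v = \left(5 + 4\right) + 144 = 9 + 144 = 153$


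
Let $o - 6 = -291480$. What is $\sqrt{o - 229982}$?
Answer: $4 i \sqrt{32591} \approx 722.12 i$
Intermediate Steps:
$o = -291474$ ($o = 6 - 291480 = -291474$)
$\sqrt{o - 229982} = \sqrt{-291474 - 229982} = \sqrt{-521456} = 4 i \sqrt{32591}$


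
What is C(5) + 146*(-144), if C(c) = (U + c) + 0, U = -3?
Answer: -21022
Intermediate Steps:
C(c) = -3 + c (C(c) = (-3 + c) + 0 = -3 + c)
C(5) + 146*(-144) = (-3 + 5) + 146*(-144) = 2 - 21024 = -21022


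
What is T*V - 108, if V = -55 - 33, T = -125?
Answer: 10892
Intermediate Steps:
V = -88
T*V - 108 = -125*(-88) - 108 = 11000 - 108 = 10892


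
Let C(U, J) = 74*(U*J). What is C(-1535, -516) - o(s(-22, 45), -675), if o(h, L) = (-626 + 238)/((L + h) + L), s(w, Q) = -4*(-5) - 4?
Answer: 39094497286/667 ≈ 5.8612e+7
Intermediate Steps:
C(U, J) = 74*J*U (C(U, J) = 74*(J*U) = 74*J*U)
s(w, Q) = 16 (s(w, Q) = 20 - 4 = 16)
o(h, L) = -388/(h + 2*L)
C(-1535, -516) - o(s(-22, 45), -675) = 74*(-516)*(-1535) - (-388)/(16 + 2*(-675)) = 58612440 - (-388)/(16 - 1350) = 58612440 - (-388)/(-1334) = 58612440 - (-388)*(-1)/1334 = 58612440 - 1*194/667 = 58612440 - 194/667 = 39094497286/667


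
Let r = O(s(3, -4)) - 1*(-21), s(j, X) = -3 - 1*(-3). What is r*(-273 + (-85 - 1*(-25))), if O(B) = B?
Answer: -6993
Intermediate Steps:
s(j, X) = 0 (s(j, X) = -3 + 3 = 0)
r = 21 (r = 0 - 1*(-21) = 0 + 21 = 21)
r*(-273 + (-85 - 1*(-25))) = 21*(-273 + (-85 - 1*(-25))) = 21*(-273 + (-85 + 25)) = 21*(-273 - 60) = 21*(-333) = -6993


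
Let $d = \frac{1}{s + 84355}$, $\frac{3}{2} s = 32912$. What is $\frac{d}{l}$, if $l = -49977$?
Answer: $- \frac{1}{5312371851} \approx -1.8824 \cdot 10^{-10}$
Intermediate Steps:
$s = \frac{65824}{3}$ ($s = \frac{2}{3} \cdot 32912 = \frac{65824}{3} \approx 21941.0$)
$d = \frac{3}{318889}$ ($d = \frac{1}{\frac{65824}{3} + 84355} = \frac{1}{\frac{318889}{3}} = \frac{3}{318889} \approx 9.4077 \cdot 10^{-6}$)
$\frac{d}{l} = \frac{3}{318889 \left(-49977\right)} = \frac{3}{318889} \left(- \frac{1}{49977}\right) = - \frac{1}{5312371851}$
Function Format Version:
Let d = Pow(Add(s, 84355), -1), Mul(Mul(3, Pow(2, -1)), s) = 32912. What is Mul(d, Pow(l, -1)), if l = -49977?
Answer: Rational(-1, 5312371851) ≈ -1.8824e-10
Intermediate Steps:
s = Rational(65824, 3) (s = Mul(Rational(2, 3), 32912) = Rational(65824, 3) ≈ 21941.)
d = Rational(3, 318889) (d = Pow(Add(Rational(65824, 3), 84355), -1) = Pow(Rational(318889, 3), -1) = Rational(3, 318889) ≈ 9.4077e-6)
Mul(d, Pow(l, -1)) = Mul(Rational(3, 318889), Pow(-49977, -1)) = Mul(Rational(3, 318889), Rational(-1, 49977)) = Rational(-1, 5312371851)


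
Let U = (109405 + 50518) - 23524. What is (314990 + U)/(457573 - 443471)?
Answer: 451389/14102 ≈ 32.009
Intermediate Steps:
U = 136399 (U = 159923 - 23524 = 136399)
(314990 + U)/(457573 - 443471) = (314990 + 136399)/(457573 - 443471) = 451389/14102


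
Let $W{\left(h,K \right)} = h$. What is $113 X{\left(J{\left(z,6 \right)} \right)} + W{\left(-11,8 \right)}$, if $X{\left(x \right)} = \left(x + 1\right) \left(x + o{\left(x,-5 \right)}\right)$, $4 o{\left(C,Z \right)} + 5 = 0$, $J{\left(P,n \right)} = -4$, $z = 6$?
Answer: $\frac{7075}{4} \approx 1768.8$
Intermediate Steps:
$o{\left(C,Z \right)} = - \frac{5}{4}$ ($o{\left(C,Z \right)} = - \frac{5}{4} + \frac{1}{4} \cdot 0 = - \frac{5}{4} + 0 = - \frac{5}{4}$)
$X{\left(x \right)} = \left(1 + x\right) \left(- \frac{5}{4} + x\right)$ ($X{\left(x \right)} = \left(x + 1\right) \left(x - \frac{5}{4}\right) = \left(1 + x\right) \left(- \frac{5}{4} + x\right)$)
$113 X{\left(J{\left(z,6 \right)} \right)} + W{\left(-11,8 \right)} = 113 \left(- \frac{5}{4} + \left(-4\right)^{2} - -1\right) - 11 = 113 \left(- \frac{5}{4} + 16 + 1\right) - 11 = 113 \cdot \frac{63}{4} - 11 = \frac{7119}{4} - 11 = \frac{7075}{4}$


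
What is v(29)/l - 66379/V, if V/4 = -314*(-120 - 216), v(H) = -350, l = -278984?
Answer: -2296371667/14716963968 ≈ -0.15604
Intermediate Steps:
V = 422016 (V = 4*(-314*(-120 - 216)) = 4*(-314*(-336)) = 4*105504 = 422016)
v(29)/l - 66379/V = -350/(-278984) - 66379/422016 = -350*(-1/278984) - 66379*1/422016 = 175/139492 - 66379/422016 = -2296371667/14716963968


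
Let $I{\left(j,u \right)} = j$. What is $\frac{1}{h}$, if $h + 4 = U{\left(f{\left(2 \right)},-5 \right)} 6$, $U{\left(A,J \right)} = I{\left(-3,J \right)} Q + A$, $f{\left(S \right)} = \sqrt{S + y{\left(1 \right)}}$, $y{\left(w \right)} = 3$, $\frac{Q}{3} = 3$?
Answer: $- \frac{83}{13688} - \frac{3 \sqrt{5}}{13688} \approx -0.0065538$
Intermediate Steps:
$Q = 9$ ($Q = 3 \cdot 3 = 9$)
$f{\left(S \right)} = \sqrt{3 + S}$ ($f{\left(S \right)} = \sqrt{S + 3} = \sqrt{3 + S}$)
$U{\left(A,J \right)} = -27 + A$ ($U{\left(A,J \right)} = \left(-3\right) 9 + A = -27 + A$)
$h = -166 + 6 \sqrt{5}$ ($h = -4 + \left(-27 + \sqrt{3 + 2}\right) 6 = -4 + \left(-27 + \sqrt{5}\right) 6 = -4 - \left(162 - 6 \sqrt{5}\right) = -166 + 6 \sqrt{5} \approx -152.58$)
$\frac{1}{h} = \frac{1}{-166 + 6 \sqrt{5}}$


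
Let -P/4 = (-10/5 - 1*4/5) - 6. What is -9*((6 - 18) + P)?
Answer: -1044/5 ≈ -208.80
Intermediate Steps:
P = 176/5 (P = -4*((-10/5 - 1*4/5) - 6) = -4*((-10*⅕ - 4*⅕) - 6) = -4*((-2 - ⅘) - 6) = -4*(-14/5 - 6) = -4*(-44/5) = 176/5 ≈ 35.200)
-9*((6 - 18) + P) = -9*((6 - 18) + 176/5) = -9*(-12 + 176/5) = -9*116/5 = -1044/5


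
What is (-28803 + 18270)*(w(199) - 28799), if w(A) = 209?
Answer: 301138470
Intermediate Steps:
(-28803 + 18270)*(w(199) - 28799) = (-28803 + 18270)*(209 - 28799) = -10533*(-28590) = 301138470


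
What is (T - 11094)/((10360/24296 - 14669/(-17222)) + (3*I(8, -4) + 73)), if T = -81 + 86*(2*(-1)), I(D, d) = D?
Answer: -593484569258/5140264001 ≈ -115.46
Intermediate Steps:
T = -253 (T = -81 + 86*(-2) = -81 - 172 = -253)
(T - 11094)/((10360/24296 - 14669/(-17222)) + (3*I(8, -4) + 73)) = (-253 - 11094)/((10360/24296 - 14669/(-17222)) + (3*8 + 73)) = -11347/((10360*(1/24296) - 14669*(-1/17222)) + (24 + 73)) = -11347/((1295/3037 + 14669/17222) + 97) = -11347/(66852243/52303214 + 97) = -11347/5140264001/52303214 = -11347*52303214/5140264001 = -593484569258/5140264001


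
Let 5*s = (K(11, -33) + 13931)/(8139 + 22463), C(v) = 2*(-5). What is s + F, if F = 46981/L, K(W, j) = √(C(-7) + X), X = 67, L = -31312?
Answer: -3376177669/2395524560 + √57/153010 ≈ -1.4093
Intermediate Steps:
C(v) = -10
K(W, j) = √57 (K(W, j) = √(-10 + 67) = √57)
s = 13931/153010 + √57/153010 (s = ((√57 + 13931)/(8139 + 22463))/5 = ((13931 + √57)/30602)/5 = ((13931 + √57)*(1/30602))/5 = (13931/30602 + √57/30602)/5 = 13931/153010 + √57/153010 ≈ 0.091096)
F = -46981/31312 (F = 46981/(-31312) = 46981*(-1/31312) = -46981/31312 ≈ -1.5004)
s + F = (13931/153010 + √57/153010) - 46981/31312 = -3376177669/2395524560 + √57/153010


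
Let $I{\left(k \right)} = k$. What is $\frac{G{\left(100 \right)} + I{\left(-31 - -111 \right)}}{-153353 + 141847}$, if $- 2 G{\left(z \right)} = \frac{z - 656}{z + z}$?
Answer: $- \frac{8139}{1150600} \approx -0.0070737$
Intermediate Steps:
$G{\left(z \right)} = - \frac{-656 + z}{4 z}$ ($G{\left(z \right)} = - \frac{\left(z - 656\right) \frac{1}{z + z}}{2} = - \frac{\left(-656 + z\right) \frac{1}{2 z}}{2} = - \frac{\frac{1}{2} \frac{1}{z} \left(-656 + z\right)}{2} = - \frac{-656 + z}{4 z}$)
$\frac{G{\left(100 \right)} + I{\left(-31 - -111 \right)}}{-153353 + 141847} = \frac{\frac{656 - 100}{4 \cdot 100} - -80}{-153353 + 141847} = \frac{\frac{1}{4} \cdot \frac{1}{100} \left(656 - 100\right) + \left(-31 + 111\right)}{-11506} = \left(\frac{1}{4} \cdot \frac{1}{100} \cdot 556 + 80\right) \left(- \frac{1}{11506}\right) = \left(\frac{139}{100} + 80\right) \left(- \frac{1}{11506}\right) = \frac{8139}{100} \left(- \frac{1}{11506}\right) = - \frac{8139}{1150600}$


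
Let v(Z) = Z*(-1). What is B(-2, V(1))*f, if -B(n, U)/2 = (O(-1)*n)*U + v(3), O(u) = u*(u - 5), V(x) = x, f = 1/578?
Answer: 15/289 ≈ 0.051903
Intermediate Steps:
v(Z) = -Z
f = 1/578 ≈ 0.0017301
O(u) = u*(-5 + u)
B(n, U) = 6 - 12*U*n (B(n, U) = -2*(((-(-5 - 1))*n)*U - 1*3) = -2*(((-1*(-6))*n)*U - 3) = -2*((6*n)*U - 3) = -2*(6*U*n - 3) = -2*(-3 + 6*U*n) = 6 - 12*U*n)
B(-2, V(1))*f = (6 - 12*1*(-2))*(1/578) = (6 + 24)*(1/578) = 30*(1/578) = 15/289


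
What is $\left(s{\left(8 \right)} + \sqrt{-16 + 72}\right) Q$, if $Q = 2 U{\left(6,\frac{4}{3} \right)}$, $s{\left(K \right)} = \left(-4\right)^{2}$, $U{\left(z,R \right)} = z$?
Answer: $192 + 24 \sqrt{14} \approx 281.8$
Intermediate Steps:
$s{\left(K \right)} = 16$
$Q = 12$ ($Q = 2 \cdot 6 = 12$)
$\left(s{\left(8 \right)} + \sqrt{-16 + 72}\right) Q = \left(16 + \sqrt{-16 + 72}\right) 12 = \left(16 + \sqrt{56}\right) 12 = \left(16 + 2 \sqrt{14}\right) 12 = 192 + 24 \sqrt{14}$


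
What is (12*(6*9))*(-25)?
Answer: -16200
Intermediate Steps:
(12*(6*9))*(-25) = (12*54)*(-25) = 648*(-25) = -16200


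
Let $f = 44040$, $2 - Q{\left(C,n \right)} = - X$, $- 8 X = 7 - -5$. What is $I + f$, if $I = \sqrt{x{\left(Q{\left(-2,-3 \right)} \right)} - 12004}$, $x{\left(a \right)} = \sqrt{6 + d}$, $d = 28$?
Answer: $44040 + \sqrt{-12004 + \sqrt{34}} \approx 44040.0 + 109.54 i$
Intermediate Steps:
$X = - \frac{3}{2}$ ($X = - \frac{7 - -5}{8} = - \frac{7 + 5}{8} = \left(- \frac{1}{8}\right) 12 = - \frac{3}{2} \approx -1.5$)
$Q{\left(C,n \right)} = \frac{1}{2}$ ($Q{\left(C,n \right)} = 2 - \left(-1\right) \left(- \frac{3}{2}\right) = 2 - \frac{3}{2} = \frac{1}{2}$)
$x{\left(a \right)} = \sqrt{34}$ ($x{\left(a \right)} = \sqrt{6 + 28} = \sqrt{34}$)
$I = \sqrt{-12004 + \sqrt{34}}$ ($I = \sqrt{\sqrt{34} - 12004} = \sqrt{-12004 + \sqrt{34}} \approx 109.54 i$)
$I + f = \sqrt{-12004 + \sqrt{34}} + 44040 = 44040 + \sqrt{-12004 + \sqrt{34}}$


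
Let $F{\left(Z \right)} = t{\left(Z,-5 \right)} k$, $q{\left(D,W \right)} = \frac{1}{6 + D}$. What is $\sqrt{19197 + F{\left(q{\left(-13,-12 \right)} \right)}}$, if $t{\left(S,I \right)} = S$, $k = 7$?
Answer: $2 \sqrt{4799} \approx 138.55$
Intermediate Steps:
$F{\left(Z \right)} = 7 Z$ ($F{\left(Z \right)} = Z 7 = 7 Z$)
$\sqrt{19197 + F{\left(q{\left(-13,-12 \right)} \right)}} = \sqrt{19197 + \frac{7}{6 - 13}} = \sqrt{19197 + \frac{7}{-7}} = \sqrt{19197 + 7 \left(- \frac{1}{7}\right)} = \sqrt{19197 - 1} = \sqrt{19196} = 2 \sqrt{4799}$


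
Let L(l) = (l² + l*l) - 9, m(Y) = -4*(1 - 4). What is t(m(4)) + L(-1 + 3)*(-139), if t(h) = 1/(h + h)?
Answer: 3337/24 ≈ 139.04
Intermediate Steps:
m(Y) = 12 (m(Y) = -4*(-3) = 12)
t(h) = 1/(2*h)
L(l) = -9 + 2*l² (L(l) = (l² + l²) - 9 = 2*l² - 9 = -9 + 2*l²)
t(m(4)) + L(-1 + 3)*(-139) = (½)/12 + (-9 + 2*(-1 + 3)²)*(-139) = (½)*(1/12) + (-9 + 2*2²)*(-139) = 1/24 + (-9 + 2*4)*(-139) = 1/24 + (-9 + 8)*(-139) = 1/24 - 1*(-139) = 1/24 + 139 = 3337/24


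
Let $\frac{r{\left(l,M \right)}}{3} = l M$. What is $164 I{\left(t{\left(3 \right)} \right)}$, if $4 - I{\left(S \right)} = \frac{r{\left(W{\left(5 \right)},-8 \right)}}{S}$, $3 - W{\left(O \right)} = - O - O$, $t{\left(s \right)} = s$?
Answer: $17712$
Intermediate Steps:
$W{\left(O \right)} = 3 + 2 O$ ($W{\left(O \right)} = 3 - \left(- O - O\right) = 3 - - 2 O = 3 + 2 O$)
$r{\left(l,M \right)} = 3 M l$ ($r{\left(l,M \right)} = 3 l M = 3 M l$)
$I{\left(S \right)} = 4 + \frac{312}{S}$ ($I{\left(S \right)} = 4 - \frac{3 \left(-8\right) \left(3 + 2 \cdot 5\right)}{S} = 4 - \frac{3 \left(-8\right) \left(3 + 10\right)}{S} = 4 - \frac{3 \left(-8\right) 13}{S} = 4 - - \frac{312}{S} = 4 + \frac{312}{S}$)
$164 I{\left(t{\left(3 \right)} \right)} = 164 \left(4 + \frac{312}{3}\right) = 164 \left(4 + 312 \cdot \frac{1}{3}\right) = 164 \left(4 + 104\right) = 164 \cdot 108 = 17712$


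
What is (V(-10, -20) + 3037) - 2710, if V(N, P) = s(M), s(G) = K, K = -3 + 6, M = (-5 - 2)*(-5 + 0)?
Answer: 330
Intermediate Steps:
M = 35 (M = -7*(-5) = 35)
K = 3
s(G) = 3
V(N, P) = 3
(V(-10, -20) + 3037) - 2710 = (3 + 3037) - 2710 = 3040 - 2710 = 330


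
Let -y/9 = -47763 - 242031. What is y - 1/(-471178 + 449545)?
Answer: 56422022419/21633 ≈ 2.6081e+6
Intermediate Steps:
y = 2608146 (y = -9*(-47763 - 242031) = -9*(-289794) = 2608146)
y - 1/(-471178 + 449545) = 2608146 - 1/(-471178 + 449545) = 2608146 - 1/(-21633) = 2608146 - 1*(-1/21633) = 2608146 + 1/21633 = 56422022419/21633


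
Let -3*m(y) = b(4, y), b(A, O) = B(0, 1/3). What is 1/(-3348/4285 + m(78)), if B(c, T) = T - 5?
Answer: 38565/29858 ≈ 1.2916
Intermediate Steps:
B(c, T) = -5 + T
b(A, O) = -14/3 (b(A, O) = -5 + 1/3 = -5 + ⅓ = -14/3)
m(y) = 14/9 (m(y) = -⅓*(-14/3) = 14/9)
1/(-3348/4285 + m(78)) = 1/(-3348/4285 + 14/9) = 1/(29858/38565) = 38565/29858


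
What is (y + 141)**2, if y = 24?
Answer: 27225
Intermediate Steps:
(y + 141)**2 = (24 + 141)**2 = 165**2 = 27225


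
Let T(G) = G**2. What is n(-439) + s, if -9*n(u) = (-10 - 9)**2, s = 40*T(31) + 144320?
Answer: 1644479/9 ≈ 1.8272e+5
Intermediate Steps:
s = 182760 (s = 40*31**2 + 144320 = 40*961 + 144320 = 38440 + 144320 = 182760)
n(u) = -361/9 (n(u) = -(-10 - 9)**2/9 = -1/9*(-19)**2 = -1/9*361 = -361/9)
n(-439) + s = -361/9 + 182760 = 1644479/9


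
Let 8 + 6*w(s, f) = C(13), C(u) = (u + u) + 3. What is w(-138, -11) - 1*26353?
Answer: -52699/2 ≈ -26350.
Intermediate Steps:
C(u) = 3 + 2*u (C(u) = 2*u + 3 = 3 + 2*u)
w(s, f) = 7/2 (w(s, f) = -4/3 + (3 + 2*13)/6 = -4/3 + (3 + 26)/6 = -4/3 + (1/6)*29 = -4/3 + 29/6 = 7/2)
w(-138, -11) - 1*26353 = 7/2 - 1*26353 = 7/2 - 26353 = -52699/2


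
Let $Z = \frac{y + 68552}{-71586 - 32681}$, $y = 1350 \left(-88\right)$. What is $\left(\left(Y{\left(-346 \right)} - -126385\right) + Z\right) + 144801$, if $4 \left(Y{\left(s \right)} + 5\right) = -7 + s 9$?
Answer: $\frac{112775700993}{417068} \approx 2.704 \cdot 10^{5}$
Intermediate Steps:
$y = -118800$
$Y{\left(s \right)} = - \frac{27}{4} + \frac{9 s}{4}$ ($Y{\left(s \right)} = -5 + \frac{-7 + s 9}{4} = -5 + \frac{-7 + 9 s}{4} = -5 + \left(- \frac{7}{4} + \frac{9 s}{4}\right) = - \frac{27}{4} + \frac{9 s}{4}$)
$Z = \frac{50248}{104267}$ ($Z = \frac{-118800 + 68552}{-71586 - 32681} = - \frac{50248}{-104267} = \left(-50248\right) \left(- \frac{1}{104267}\right) = \frac{50248}{104267} \approx 0.48192$)
$\left(\left(Y{\left(-346 \right)} - -126385\right) + Z\right) + 144801 = \left(\left(\left(- \frac{27}{4} + \frac{9}{4} \left(-346\right)\right) - -126385\right) + \frac{50248}{104267}\right) + 144801 = \left(\left(\left(- \frac{27}{4} - \frac{1557}{2}\right) + 126385\right) + \frac{50248}{104267}\right) + 144801 = \left(\left(- \frac{3141}{4} + 126385\right) + \frac{50248}{104267}\right) + 144801 = \left(\frac{502399}{4} + \frac{50248}{104267}\right) + 144801 = \frac{52383837525}{417068} + 144801 = \frac{112775700993}{417068}$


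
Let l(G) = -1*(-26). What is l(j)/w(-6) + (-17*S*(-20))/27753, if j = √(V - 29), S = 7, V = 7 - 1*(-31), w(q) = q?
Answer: -117883/27753 ≈ -4.2476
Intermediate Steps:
V = 38 (V = 7 + 31 = 38)
j = 3 (j = √(38 - 29) = √9 = 3)
l(G) = 26
l(j)/w(-6) + (-17*S*(-20))/27753 = 26/(-6) + (-17*7*(-20))/27753 = 26*(-⅙) - 119*(-20)*(1/27753) = -13/3 + 2380*(1/27753) = -13/3 + 2380/27753 = -117883/27753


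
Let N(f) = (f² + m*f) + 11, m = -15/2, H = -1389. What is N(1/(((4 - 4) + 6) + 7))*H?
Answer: -4896225/338 ≈ -14486.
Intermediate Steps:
m = -15/2 (m = -15*½ = -15/2 ≈ -7.5000)
N(f) = 11 + f² - 15*f/2 (N(f) = (f² - 15*f/2) + 11 = 11 + f² - 15*f/2)
N(1/(((4 - 4) + 6) + 7))*H = (11 + (1/(((4 - 4) + 6) + 7))² - 15/(2*(((4 - 4) + 6) + 7)))*(-1389) = (11 + (1/((0 + 6) + 7))² - 15/(2*((0 + 6) + 7)))*(-1389) = (11 + (1/(6 + 7))² - 15/(2*(6 + 7)))*(-1389) = (11 + (1/13)² - 15/2/13)*(-1389) = (11 + (1/13)² - 15/2*1/13)*(-1389) = (11 + 1/169 - 15/26)*(-1389) = (3525/338)*(-1389) = -4896225/338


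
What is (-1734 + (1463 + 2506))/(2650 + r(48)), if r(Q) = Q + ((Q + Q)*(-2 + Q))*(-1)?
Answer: -2235/1718 ≈ -1.3009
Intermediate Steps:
r(Q) = Q - 2*Q*(-2 + Q) (r(Q) = Q + ((2*Q)*(-2 + Q))*(-1) = Q + (2*Q*(-2 + Q))*(-1) = Q - 2*Q*(-2 + Q))
(-1734 + (1463 + 2506))/(2650 + r(48)) = (-1734 + (1463 + 2506))/(2650 + 48*(5 - 2*48)) = (-1734 + 3969)/(2650 + 48*(5 - 96)) = 2235/(2650 + 48*(-91)) = 2235/(2650 - 4368) = 2235/(-1718) = 2235*(-1/1718) = -2235/1718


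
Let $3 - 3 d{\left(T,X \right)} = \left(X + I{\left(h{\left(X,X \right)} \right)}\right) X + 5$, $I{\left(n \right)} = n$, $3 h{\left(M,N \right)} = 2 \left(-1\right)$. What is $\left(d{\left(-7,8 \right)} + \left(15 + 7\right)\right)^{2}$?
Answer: $\frac{256}{81} \approx 3.1605$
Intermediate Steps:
$h{\left(M,N \right)} = - \frac{2}{3}$ ($h{\left(M,N \right)} = \frac{2 \left(-1\right)}{3} = \frac{1}{3} \left(-2\right) = - \frac{2}{3}$)
$d{\left(T,X \right)} = - \frac{2}{3} - \frac{X \left(- \frac{2}{3} + X\right)}{3}$ ($d{\left(T,X \right)} = 1 - \frac{\left(X - \frac{2}{3}\right) X + 5}{3} = 1 - \frac{\left(- \frac{2}{3} + X\right) X + 5}{3} = 1 - \frac{X \left(- \frac{2}{3} + X\right) + 5}{3} = 1 - \frac{5 + X \left(- \frac{2}{3} + X\right)}{3} = 1 - \left(\frac{5}{3} + \frac{X \left(- \frac{2}{3} + X\right)}{3}\right) = - \frac{2}{3} - \frac{X \left(- \frac{2}{3} + X\right)}{3}$)
$\left(d{\left(-7,8 \right)} + \left(15 + 7\right)\right)^{2} = \left(\left(- \frac{2}{3} - \frac{8^{2}}{3} + \frac{2}{9} \cdot 8\right) + \left(15 + 7\right)\right)^{2} = \left(\left(- \frac{2}{3} - \frac{64}{3} + \frac{16}{9}\right) + 22\right)^{2} = \left(- \frac{182}{9} + 22\right)^{2} = \left(\frac{16}{9}\right)^{2} = \frac{256}{81}$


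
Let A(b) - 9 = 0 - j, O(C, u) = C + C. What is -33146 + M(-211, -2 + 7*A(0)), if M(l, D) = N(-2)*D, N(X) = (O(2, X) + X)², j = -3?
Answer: -32818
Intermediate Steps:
O(C, u) = 2*C
A(b) = 12 (A(b) = 9 + (0 - 1*(-3)) = 9 + (0 + 3) = 9 + 3 = 12)
N(X) = (4 + X)² (N(X) = (2*2 + X)² = (4 + X)²)
M(l, D) = 4*D (M(l, D) = (4 - 2)²*D = 2²*D = 4*D)
-33146 + M(-211, -2 + 7*A(0)) = -33146 + 4*(-2 + 7*12) = -33146 + 4*(-2 + 84) = -33146 + 4*82 = -33146 + 328 = -32818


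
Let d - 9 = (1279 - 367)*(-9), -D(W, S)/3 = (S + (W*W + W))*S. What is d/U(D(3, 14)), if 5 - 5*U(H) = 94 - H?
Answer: 40995/1181 ≈ 34.712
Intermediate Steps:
D(W, S) = -3*S*(S + W + W²) (D(W, S) = -3*(S + (W*W + W))*S = -3*(S + (W² + W))*S = -3*(S + (W + W²))*S = -3*(S + W + W²)*S = -3*S*(S + W + W²))
d = -8199 (d = 9 + (1279 - 367)*(-9) = 9 + 912*(-9) = 9 - 8208 = -8199)
U(H) = -89/5 + H/5 (U(H) = 1 - (94 - H)/5 = 1 + (-94/5 + H/5) = -89/5 + H/5)
d/U(D(3, 14)) = -8199/(-89/5 + (-3*14*(14 + 3 + 3²))/5) = -8199/(-89/5 + (-3*14*(14 + 3 + 9))/5) = -8199/(-89/5 + (-3*14*26)/5) = -8199/(-89/5 + (⅕)*(-1092)) = -8199/(-89/5 - 1092/5) = -8199/(-1181/5) = -8199*(-5/1181) = 40995/1181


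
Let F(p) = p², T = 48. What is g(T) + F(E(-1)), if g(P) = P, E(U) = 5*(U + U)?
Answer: 148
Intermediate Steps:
E(U) = 10*U (E(U) = 5*(2*U) = 10*U)
g(T) + F(E(-1)) = 48 + (10*(-1))² = 48 + (-10)² = 48 + 100 = 148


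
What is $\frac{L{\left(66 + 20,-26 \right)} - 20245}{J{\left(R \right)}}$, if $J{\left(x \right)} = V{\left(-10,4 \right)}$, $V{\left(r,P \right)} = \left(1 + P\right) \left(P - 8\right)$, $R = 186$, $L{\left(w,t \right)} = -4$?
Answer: $\frac{20249}{20} \approx 1012.5$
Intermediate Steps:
$V{\left(r,P \right)} = \left(1 + P\right) \left(-8 + P\right)$
$J{\left(x \right)} = -20$ ($J{\left(x \right)} = -8 + 4^{2} - 28 = -8 + 16 - 28 = -20$)
$\frac{L{\left(66 + 20,-26 \right)} - 20245}{J{\left(R \right)}} = \frac{-4 - 20245}{-20} = \left(-4 - 20245\right) \left(- \frac{1}{20}\right) = \left(-20249\right) \left(- \frac{1}{20}\right) = \frac{20249}{20}$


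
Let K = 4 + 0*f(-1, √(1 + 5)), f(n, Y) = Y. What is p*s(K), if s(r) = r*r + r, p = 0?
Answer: 0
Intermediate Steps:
K = 4 (K = 4 + 0*√(1 + 5) = 4 + 0*√6 = 4 + 0 = 4)
s(r) = r + r² (s(r) = r² + r = r + r²)
p*s(K) = 0*(4*(1 + 4)) = 0*(4*5) = 0*20 = 0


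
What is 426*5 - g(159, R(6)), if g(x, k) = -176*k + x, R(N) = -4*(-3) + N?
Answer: 5139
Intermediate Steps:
R(N) = 12 + N
g(x, k) = x - 176*k
426*5 - g(159, R(6)) = 426*5 - (159 - 176*(12 + 6)) = 2130 - (159 - 176*18) = 2130 - (159 - 3168) = 2130 - 1*(-3009) = 2130 + 3009 = 5139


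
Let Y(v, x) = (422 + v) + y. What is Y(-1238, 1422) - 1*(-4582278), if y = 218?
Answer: 4581680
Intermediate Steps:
Y(v, x) = 640 + v (Y(v, x) = (422 + v) + 218 = 640 + v)
Y(-1238, 1422) - 1*(-4582278) = (640 - 1238) - 1*(-4582278) = -598 + 4582278 = 4581680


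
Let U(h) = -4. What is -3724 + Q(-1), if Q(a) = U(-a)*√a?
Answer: -3724 - 4*I ≈ -3724.0 - 4.0*I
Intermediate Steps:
Q(a) = -4*√a
-3724 + Q(-1) = -3724 - 4*I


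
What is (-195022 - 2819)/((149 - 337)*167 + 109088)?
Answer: -197841/77692 ≈ -2.5465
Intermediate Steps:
(-195022 - 2819)/((149 - 337)*167 + 109088) = -197841/(-188*167 + 109088) = -197841/(-31396 + 109088) = -197841/77692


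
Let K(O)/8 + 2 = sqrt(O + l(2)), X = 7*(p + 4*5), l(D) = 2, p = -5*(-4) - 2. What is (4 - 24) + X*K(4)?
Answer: -4276 + 2128*sqrt(6) ≈ 936.51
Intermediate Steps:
p = 18 (p = 20 - 2 = 18)
X = 266 (X = 7*(18 + 4*5) = 7*(18 + 20) = 7*38 = 266)
K(O) = -16 + 8*sqrt(2 + O) (K(O) = -16 + 8*sqrt(O + 2) = -16 + 8*sqrt(2 + O))
(4 - 24) + X*K(4) = (4 - 24) + 266*(-16 + 8*sqrt(2 + 4)) = -20 + 266*(-16 + 8*sqrt(6)) = -20 + (-4256 + 2128*sqrt(6)) = -4276 + 2128*sqrt(6)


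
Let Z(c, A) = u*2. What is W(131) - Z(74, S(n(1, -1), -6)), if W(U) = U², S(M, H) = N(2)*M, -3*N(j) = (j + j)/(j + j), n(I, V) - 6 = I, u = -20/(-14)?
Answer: 120107/7 ≈ 17158.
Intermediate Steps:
u = 10/7 (u = -20*(-1/14) = 10/7 ≈ 1.4286)
n(I, V) = 6 + I
N(j) = -⅓ (N(j) = -(j + j)/(3*(j + j)) = -2*j/(3*(2*j)) = -2*j*1/(2*j)/3 = -⅓*1 = -⅓)
S(M, H) = -M/3
Z(c, A) = 20/7 (Z(c, A) = (10/7)*2 = 20/7)
W(131) - Z(74, S(n(1, -1), -6)) = 131² - 1*20/7 = 17161 - 20/7 = 120107/7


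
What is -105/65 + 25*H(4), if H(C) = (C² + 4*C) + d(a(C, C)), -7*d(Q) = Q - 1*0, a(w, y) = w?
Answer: 71353/91 ≈ 784.10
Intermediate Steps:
d(Q) = -Q/7 (d(Q) = -(Q - 1*0)/7 = -(Q + 0)/7 = -Q/7)
H(C) = C² + 27*C/7 (H(C) = (C² + 4*C) - C/7 = C² + 27*C/7)
-105/65 + 25*H(4) = -105/65 + 25*((⅐)*4*(27 + 7*4)) = -105*1/65 + 25*((⅐)*4*(27 + 28)) = -21/13 + 25*((⅐)*4*55) = -21/13 + 25*(220/7) = -21/13 + 5500/7 = 71353/91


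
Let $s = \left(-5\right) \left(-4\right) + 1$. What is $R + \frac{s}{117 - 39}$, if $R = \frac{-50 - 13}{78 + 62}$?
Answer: $- \frac{47}{260} \approx -0.18077$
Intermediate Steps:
$s = 21$ ($s = 20 + 1 = 21$)
$R = - \frac{9}{20}$ ($R = - \frac{63}{140} = \left(-63\right) \frac{1}{140} = - \frac{9}{20} \approx -0.45$)
$R + \frac{s}{117 - 39} = - \frac{9}{20} + \frac{21}{117 - 39} = - \frac{9}{20} + \frac{21}{78} = - \frac{9}{20} + 21 \cdot \frac{1}{78} = - \frac{9}{20} + \frac{7}{26} = - \frac{47}{260}$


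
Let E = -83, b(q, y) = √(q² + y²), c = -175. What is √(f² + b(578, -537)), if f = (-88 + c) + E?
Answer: √(119716 + √622453) ≈ 347.14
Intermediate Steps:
f = -346 (f = (-88 - 175) - 83 = -263 - 83 = -346)
√(f² + b(578, -537)) = √((-346)² + √(578² + (-537)²)) = √(119716 + √(334084 + 288369)) = √(119716 + √622453)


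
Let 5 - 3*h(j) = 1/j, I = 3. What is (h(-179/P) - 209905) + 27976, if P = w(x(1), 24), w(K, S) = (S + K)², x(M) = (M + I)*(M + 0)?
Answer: -97694194/537 ≈ -1.8193e+5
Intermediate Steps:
x(M) = M*(3 + M) (x(M) = (M + 3)*(M + 0) = (3 + M)*M = M*(3 + M))
w(K, S) = (K + S)²
P = 784 (P = (1*(3 + 1) + 24)² = (1*4 + 24)² = (4 + 24)² = 28² = 784)
h(j) = 5/3 - 1/(3*j)
(h(-179/P) - 209905) + 27976 = ((-1 + 5*(-179/784))/(3*((-179/784))) - 209905) + 27976 = ((-1 + 5*(-179*1/784))/(3*((-179*1/784))) - 209905) + 27976 = ((-1 + 5*(-179/784))/(3*(-179/784)) - 209905) + 27976 = ((⅓)*(-784/179)*(-1 - 895/784) - 209905) + 27976 = ((⅓)*(-784/179)*(-1679/784) - 209905) + 27976 = (1679/537 - 209905) + 27976 = -112717306/537 + 27976 = -97694194/537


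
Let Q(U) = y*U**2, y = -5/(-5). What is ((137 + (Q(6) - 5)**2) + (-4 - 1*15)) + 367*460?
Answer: 169899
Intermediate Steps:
y = 1 (y = -5*(-1/5) = 1)
Q(U) = U**2 (Q(U) = 1*U**2 = U**2)
((137 + (Q(6) - 5)**2) + (-4 - 1*15)) + 367*460 = ((137 + (6**2 - 5)**2) + (-4 - 1*15)) + 367*460 = ((137 + (36 - 5)**2) + (-4 - 15)) + 168820 = ((137 + 31**2) - 19) + 168820 = ((137 + 961) - 19) + 168820 = (1098 - 19) + 168820 = 1079 + 168820 = 169899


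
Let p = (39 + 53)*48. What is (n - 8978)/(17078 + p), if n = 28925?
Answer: 19947/21494 ≈ 0.92803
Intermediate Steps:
p = 4416 (p = 92*48 = 4416)
(n - 8978)/(17078 + p) = (28925 - 8978)/(17078 + 4416) = 19947/21494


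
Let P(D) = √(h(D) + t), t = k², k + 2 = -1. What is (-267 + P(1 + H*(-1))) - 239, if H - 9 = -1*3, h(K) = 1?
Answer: -506 + √10 ≈ -502.84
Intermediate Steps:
k = -3 (k = -2 - 1 = -3)
H = 6 (H = 9 - 1*3 = 9 - 3 = 6)
t = 9 (t = (-3)² = 9)
P(D) = √10 (P(D) = √(1 + 9) = √10)
(-267 + P(1 + H*(-1))) - 239 = (-267 + √10) - 239 = -506 + √10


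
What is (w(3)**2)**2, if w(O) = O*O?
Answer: 6561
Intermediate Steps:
w(O) = O**2
(w(3)**2)**2 = ((3**2)**2)**2 = (9**2)**2 = 81**2 = 6561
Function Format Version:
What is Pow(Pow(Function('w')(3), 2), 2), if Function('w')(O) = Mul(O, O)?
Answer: 6561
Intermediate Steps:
Function('w')(O) = Pow(O, 2)
Pow(Pow(Function('w')(3), 2), 2) = Pow(Pow(Pow(3, 2), 2), 2) = Pow(Pow(9, 2), 2) = Pow(81, 2) = 6561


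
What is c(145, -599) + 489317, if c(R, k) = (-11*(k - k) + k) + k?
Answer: 488119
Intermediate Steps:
c(R, k) = 2*k (c(R, k) = (-11*0 + k) + k = (0 + k) + k = k + k = 2*k)
c(145, -599) + 489317 = 2*(-599) + 489317 = -1198 + 489317 = 488119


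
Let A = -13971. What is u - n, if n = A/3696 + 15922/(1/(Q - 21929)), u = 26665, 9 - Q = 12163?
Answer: 668601711969/1232 ≈ 5.4270e+8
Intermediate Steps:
Q = -12154 (Q = 9 - 1*12163 = 9 - 12163 = -12154)
n = -668568860689/1232 (n = -13971/3696 + 15922/(1/(-12154 - 21929)) = -13971*1/3696 + 15922/(1/(-34083)) = -4657/1232 + 15922/(-1/34083) = -4657/1232 + 15922*(-34083) = -4657/1232 - 542669526 = -668568860689/1232 ≈ -5.4267e+8)
u - n = 26665 - 1*(-668568860689/1232) = 26665 + 668568860689/1232 = 668601711969/1232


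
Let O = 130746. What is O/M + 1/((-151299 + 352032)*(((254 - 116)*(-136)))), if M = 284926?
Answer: 246283425357649/536708972313072 ≈ 0.45888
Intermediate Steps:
O/M + 1/((-151299 + 352032)*(((254 - 116)*(-136)))) = 130746/284926 + 1/((-151299 + 352032)*(((254 - 116)*(-136)))) = 130746*(1/284926) + 1/(200733*((138*(-136)))) = 65373/142463 + (1/200733)/(-18768) = 65373/142463 + (1/200733)*(-1/18768) = 65373/142463 - 1/3767356944 = 246283425357649/536708972313072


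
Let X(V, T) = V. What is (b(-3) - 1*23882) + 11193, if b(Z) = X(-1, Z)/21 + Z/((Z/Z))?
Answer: -266533/21 ≈ -12692.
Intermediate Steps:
b(Z) = -1/21 + Z (b(Z) = -1/21 + Z/((Z/Z)) = -1*1/21 + Z/1 = -1/21 + Z*1 = -1/21 + Z)
(b(-3) - 1*23882) + 11193 = ((-1/21 - 3) - 1*23882) + 11193 = (-64/21 - 23882) + 11193 = -501586/21 + 11193 = -266533/21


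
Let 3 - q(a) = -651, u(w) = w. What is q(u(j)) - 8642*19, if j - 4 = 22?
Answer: -163544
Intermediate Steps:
j = 26 (j = 4 + 22 = 26)
q(a) = 654 (q(a) = 3 - 1*(-651) = 3 + 651 = 654)
q(u(j)) - 8642*19 = 654 - 8642*19 = 654 - 164198 = -163544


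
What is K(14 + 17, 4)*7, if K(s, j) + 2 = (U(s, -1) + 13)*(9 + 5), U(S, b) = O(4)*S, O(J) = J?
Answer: 13412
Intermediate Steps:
U(S, b) = 4*S
K(s, j) = 180 + 56*s (K(s, j) = -2 + (4*s + 13)*(9 + 5) = -2 + (13 + 4*s)*14 = -2 + (182 + 56*s) = 180 + 56*s)
K(14 + 17, 4)*7 = (180 + 56*(14 + 17))*7 = (180 + 56*31)*7 = (180 + 1736)*7 = 1916*7 = 13412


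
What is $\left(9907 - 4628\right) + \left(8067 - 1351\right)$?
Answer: $11995$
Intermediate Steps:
$\left(9907 - 4628\right) + \left(8067 - 1351\right) = \left(9907 - 4628\right) + 6716 = 5279 + 6716 = 11995$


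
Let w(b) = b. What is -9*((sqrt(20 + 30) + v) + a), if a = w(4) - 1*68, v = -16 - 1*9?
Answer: 801 - 45*sqrt(2) ≈ 737.36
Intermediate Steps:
v = -25 (v = -16 - 9 = -25)
a = -64 (a = 4 - 1*68 = 4 - 68 = -64)
-9*((sqrt(20 + 30) + v) + a) = -9*((sqrt(20 + 30) - 25) - 64) = -9*((sqrt(50) - 25) - 64) = -9*((5*sqrt(2) - 25) - 64) = -9*((-25 + 5*sqrt(2)) - 64) = -9*(-89 + 5*sqrt(2)) = 801 - 45*sqrt(2)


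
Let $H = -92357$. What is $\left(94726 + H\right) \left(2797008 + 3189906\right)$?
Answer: $14182999266$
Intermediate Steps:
$\left(94726 + H\right) \left(2797008 + 3189906\right) = \left(94726 - 92357\right) \left(2797008 + 3189906\right) = 2369 \cdot 5986914 = 14182999266$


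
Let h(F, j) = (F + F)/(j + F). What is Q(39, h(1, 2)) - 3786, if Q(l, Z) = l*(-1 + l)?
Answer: -2304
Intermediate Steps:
h(F, j) = 2*F/(F + j) (h(F, j) = (2*F)/(F + j) = 2*F/(F + j))
Q(39, h(1, 2)) - 3786 = 39*(-1 + 39) - 3786 = 39*38 - 3786 = 1482 - 3786 = -2304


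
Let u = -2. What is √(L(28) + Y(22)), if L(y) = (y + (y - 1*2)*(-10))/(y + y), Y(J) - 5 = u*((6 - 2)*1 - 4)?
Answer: √42/7 ≈ 0.92582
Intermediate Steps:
Y(J) = 5 (Y(J) = 5 - 2*((6 - 2)*1 - 4) = 5 - 2*(4*1 - 4) = 5 - 2*(4 - 4) = 5 - 2*0 = 5 + 0 = 5)
L(y) = (20 - 9*y)/(2*y) (L(y) = (y + (y - 2)*(-10))/((2*y)) = (y + (-2 + y)*(-10))*(1/(2*y)) = (y + (20 - 10*y))*(1/(2*y)) = (20 - 9*y)*(1/(2*y)) = (20 - 9*y)/(2*y))
√(L(28) + Y(22)) = √((-9/2 + 10/28) + 5) = √((-9/2 + 10*(1/28)) + 5) = √((-9/2 + 5/14) + 5) = √(-29/7 + 5) = √(6/7) = √42/7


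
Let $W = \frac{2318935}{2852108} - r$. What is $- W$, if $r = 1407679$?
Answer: $\frac{4014850218397}{2852108} \approx 1.4077 \cdot 10^{6}$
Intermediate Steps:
$W = - \frac{4014850218397}{2852108}$ ($W = \frac{2318935}{2852108} - 1407679 = - \frac{4014850218397}{2852108} \approx -1.4077 \cdot 10^{6}$)
$- W = \left(-1\right) \left(- \frac{4014850218397}{2852108}\right) = \frac{4014850218397}{2852108}$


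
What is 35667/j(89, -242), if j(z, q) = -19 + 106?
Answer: 11889/29 ≈ 409.97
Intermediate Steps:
j(z, q) = 87
35667/j(89, -242) = 35667/87 = 35667*(1/87) = 11889/29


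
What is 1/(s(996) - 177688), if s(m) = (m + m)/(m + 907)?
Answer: -1903/338138272 ≈ -5.6279e-6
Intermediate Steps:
s(m) = 2*m/(907 + m) (s(m) = (2*m)/(907 + m) = 2*m/(907 + m))
1/(s(996) - 177688) = 1/(2*996/(907 + 996) - 177688) = 1/(2*996/1903 - 177688) = 1/(2*996*(1/1903) - 177688) = 1/(1992/1903 - 177688) = 1/(-338138272/1903) = -1903/338138272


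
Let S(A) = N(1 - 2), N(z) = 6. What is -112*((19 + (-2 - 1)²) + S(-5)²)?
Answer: -7168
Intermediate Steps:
S(A) = 6
-112*((19 + (-2 - 1)²) + S(-5)²) = -112*((19 + (-2 - 1)²) + 6²) = -112*((19 + (-3)²) + 36) = -112*((19 + 9) + 36) = -112*(28 + 36) = -112*64 = -7168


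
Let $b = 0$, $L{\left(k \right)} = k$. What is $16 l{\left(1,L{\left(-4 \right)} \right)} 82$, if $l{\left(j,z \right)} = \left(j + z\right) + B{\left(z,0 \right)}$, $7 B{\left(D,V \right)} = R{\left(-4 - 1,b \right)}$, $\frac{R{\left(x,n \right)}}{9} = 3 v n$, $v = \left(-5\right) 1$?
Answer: $-3936$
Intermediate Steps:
$v = -5$
$R{\left(x,n \right)} = - 135 n$ ($R{\left(x,n \right)} = 9 \cdot 3 \left(-5\right) n = 9 \left(- 15 n\right) = - 135 n$)
$B{\left(D,V \right)} = 0$ ($B{\left(D,V \right)} = \frac{\left(-135\right) 0}{7} = \frac{1}{7} \cdot 0 = 0$)
$l{\left(j,z \right)} = j + z$ ($l{\left(j,z \right)} = \left(j + z\right) + 0 = j + z$)
$16 l{\left(1,L{\left(-4 \right)} \right)} 82 = 16 \left(1 - 4\right) 82 = 16 \left(-3\right) 82 = \left(-48\right) 82 = -3936$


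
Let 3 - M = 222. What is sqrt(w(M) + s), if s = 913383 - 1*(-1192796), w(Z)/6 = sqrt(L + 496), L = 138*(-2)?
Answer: sqrt(2106179 + 12*sqrt(55)) ≈ 1451.3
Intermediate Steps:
L = -276
M = -219 (M = 3 - 1*222 = 3 - 222 = -219)
w(Z) = 12*sqrt(55) (w(Z) = 6*sqrt(-276 + 496) = 6*sqrt(220) = 6*(2*sqrt(55)) = 12*sqrt(55))
s = 2106179 (s = 913383 + 1192796 = 2106179)
sqrt(w(M) + s) = sqrt(12*sqrt(55) + 2106179) = sqrt(2106179 + 12*sqrt(55))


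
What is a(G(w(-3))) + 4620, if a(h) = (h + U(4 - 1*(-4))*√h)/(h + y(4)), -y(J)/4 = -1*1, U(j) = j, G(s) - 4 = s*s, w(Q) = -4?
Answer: 27725/6 + 2*√5/3 ≈ 4622.3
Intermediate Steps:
G(s) = 4 + s² (G(s) = 4 + s*s = 4 + s²)
y(J) = 4 (y(J) = -(-4) = -4*(-1) = 4)
a(h) = (h + 8*√h)/(4 + h) (a(h) = (h + (4 - 1*(-4))*√h)/(h + 4) = (h + (4 + 4)*√h)/(4 + h) = (h + 8*√h)/(4 + h))
a(G(w(-3))) + 4620 = ((4 + (-4)²) + 8*√(4 + (-4)²))/(4 + (4 + (-4)²)) + 4620 = ((4 + 16) + 8*√(4 + 16))/(4 + (4 + 16)) + 4620 = (20 + 8*√20)/(4 + 20) + 4620 = (20 + 8*(2*√5))/24 + 4620 = (20 + 16*√5)/24 + 4620 = (⅚ + 2*√5/3) + 4620 = 27725/6 + 2*√5/3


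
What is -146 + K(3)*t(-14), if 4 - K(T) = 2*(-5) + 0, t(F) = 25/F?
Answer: -171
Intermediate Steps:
K(T) = 14 (K(T) = 4 - (2*(-5) + 0) = 4 - (-10 + 0) = 4 - 1*(-10) = 4 + 10 = 14)
-146 + K(3)*t(-14) = -146 + 14*(25/(-14)) = -146 + 14*(25*(-1/14)) = -146 + 14*(-25/14) = -146 - 25 = -171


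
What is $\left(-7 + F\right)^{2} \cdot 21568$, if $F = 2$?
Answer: $539200$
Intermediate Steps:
$\left(-7 + F\right)^{2} \cdot 21568 = \left(-7 + 2\right)^{2} \cdot 21568 = \left(-5\right)^{2} \cdot 21568 = 25 \cdot 21568 = 539200$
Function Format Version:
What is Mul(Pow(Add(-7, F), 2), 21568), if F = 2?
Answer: 539200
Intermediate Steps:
Mul(Pow(Add(-7, F), 2), 21568) = Mul(Pow(Add(-7, 2), 2), 21568) = Mul(Pow(-5, 2), 21568) = Mul(25, 21568) = 539200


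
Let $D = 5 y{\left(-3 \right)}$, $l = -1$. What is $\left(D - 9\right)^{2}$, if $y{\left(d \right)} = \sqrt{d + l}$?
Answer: $\left(9 - 10 i\right)^{2} \approx -19.0 - 180.0 i$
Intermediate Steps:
$y{\left(d \right)} = \sqrt{-1 + d}$ ($y{\left(d \right)} = \sqrt{d - 1} = \sqrt{-1 + d}$)
$D = 10 i$ ($D = 5 \sqrt{-1 - 3} = 5 \sqrt{-4} = 5 \cdot 2 i = 10 i \approx 10.0 i$)
$\left(D - 9\right)^{2} = \left(10 i - 9\right)^{2} = \left(-9 + 10 i\right)^{2}$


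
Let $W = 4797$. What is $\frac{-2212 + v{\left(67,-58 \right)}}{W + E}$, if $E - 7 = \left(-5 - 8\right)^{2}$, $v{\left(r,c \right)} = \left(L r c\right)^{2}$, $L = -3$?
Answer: $\frac{135906752}{4973} \approx 27329.0$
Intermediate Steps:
$v{\left(r,c \right)} = 9 c^{2} r^{2}$ ($v{\left(r,c \right)} = \left(- 3 r c\right)^{2} = \left(- 3 c r\right)^{2} = 9 c^{2} r^{2}$)
$E = 176$ ($E = 7 + \left(-5 - 8\right)^{2} = 7 + \left(-13\right)^{2} = 7 + 169 = 176$)
$\frac{-2212 + v{\left(67,-58 \right)}}{W + E} = \frac{-2212 + 9 \left(-58\right)^{2} \cdot 67^{2}}{4797 + 176} = \frac{-2212 + 9 \cdot 3364 \cdot 4489}{4973} = \left(-2212 + 135908964\right) \frac{1}{4973} = 135906752 \cdot \frac{1}{4973} = \frac{135906752}{4973}$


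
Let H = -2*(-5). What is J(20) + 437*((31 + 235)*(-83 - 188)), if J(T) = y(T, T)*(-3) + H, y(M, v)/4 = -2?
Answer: -31501548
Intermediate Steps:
H = 10
y(M, v) = -8 (y(M, v) = 4*(-2) = -8)
J(T) = 34 (J(T) = -8*(-3) + 10 = 24 + 10 = 34)
J(20) + 437*((31 + 235)*(-83 - 188)) = 34 + 437*((31 + 235)*(-83 - 188)) = 34 + 437*(266*(-271)) = 34 + 437*(-72086) = 34 - 31501582 = -31501548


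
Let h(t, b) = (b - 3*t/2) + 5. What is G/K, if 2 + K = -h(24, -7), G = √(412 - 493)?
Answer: I/4 ≈ 0.25*I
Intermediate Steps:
h(t, b) = 5 + b - 3*t/2 (h(t, b) = (b - 3*t/2) + 5 = 5 + b - 3*t/2)
G = 9*I (G = √(-81) = 9*I ≈ 9.0*I)
K = 36 (K = -2 - (5 - 7 - 3/2*24) = -2 - (5 - 7 - 36) = -2 - 1*(-38) = -2 + 38 = 36)
G/K = (9*I)/36 = (9*I)*(1/36) = I/4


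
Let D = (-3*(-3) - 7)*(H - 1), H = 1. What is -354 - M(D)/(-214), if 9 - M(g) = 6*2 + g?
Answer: -75759/214 ≈ -354.01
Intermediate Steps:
D = 0 (D = (-3*(-3) - 7)*(1 - 1) = (9 - 7)*0 = 2*0 = 0)
M(g) = -3 - g (M(g) = 9 - (6*2 + g) = 9 - (12 + g) = 9 + (-12 - g) = -3 - g)
-354 - M(D)/(-214) = -354 - (-3 - 1*0)/(-214) = -354 - (-3 + 0)*(-1)/214 = -354 - (-3)*(-1)/214 = -354 - 1*3/214 = -354 - 3/214 = -75759/214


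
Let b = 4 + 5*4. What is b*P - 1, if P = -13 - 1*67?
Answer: -1921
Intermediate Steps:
P = -80 (P = -13 - 67 = -80)
b = 24 (b = 4 + 20 = 24)
b*P - 1 = 24*(-80) - 1 = -1920 - 1 = -1921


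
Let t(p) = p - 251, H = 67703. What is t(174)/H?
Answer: -77/67703 ≈ -0.0011373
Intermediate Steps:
t(p) = -251 + p
t(174)/H = (-251 + 174)/67703 = -77*1/67703 = -77/67703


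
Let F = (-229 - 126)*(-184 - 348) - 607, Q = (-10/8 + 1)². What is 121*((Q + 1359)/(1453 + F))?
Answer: 239195/275936 ≈ 0.86685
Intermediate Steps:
Q = 1/16 (Q = (-10*⅛ + 1)² = (-5/4 + 1)² = (-¼)² = 1/16 ≈ 0.062500)
F = 188253 (F = -355*(-532) - 607 = 188860 - 607 = 188253)
121*((Q + 1359)/(1453 + F)) = 121*((1/16 + 1359)/(1453 + 188253)) = 121*((21745/16)/189706) = 121*((21745/16)*(1/189706)) = 121*(21745/3035296) = 239195/275936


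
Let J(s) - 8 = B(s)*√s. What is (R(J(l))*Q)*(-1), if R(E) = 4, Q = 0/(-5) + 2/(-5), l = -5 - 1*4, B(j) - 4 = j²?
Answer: 8/5 ≈ 1.6000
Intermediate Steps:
B(j) = 4 + j²
l = -9 (l = -5 - 4 = -9)
Q = -⅖ (Q = 0*(-⅕) + 2*(-⅕) = 0 - ⅖ = -⅖ ≈ -0.40000)
J(s) = 8 + √s*(4 + s²) (J(s) = 8 + (4 + s²)*√s = 8 + √s*(4 + s²))
(R(J(l))*Q)*(-1) = (4*(-⅖))*(-1) = -8/5*(-1) = 8/5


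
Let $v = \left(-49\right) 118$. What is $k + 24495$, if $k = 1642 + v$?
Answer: $20355$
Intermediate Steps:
$v = -5782$
$k = -4140$ ($k = 1642 - 5782 = -4140$)
$k + 24495 = -4140 + 24495 = 20355$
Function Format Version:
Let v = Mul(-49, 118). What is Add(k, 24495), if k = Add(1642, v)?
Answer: 20355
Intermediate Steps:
v = -5782
k = -4140 (k = Add(1642, -5782) = -4140)
Add(k, 24495) = Add(-4140, 24495) = 20355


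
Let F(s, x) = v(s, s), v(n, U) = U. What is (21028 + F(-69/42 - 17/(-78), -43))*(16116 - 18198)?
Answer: -3983736970/91 ≈ -4.3777e+7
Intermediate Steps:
F(s, x) = s
(21028 + F(-69/42 - 17/(-78), -43))*(16116 - 18198) = (21028 + (-69/42 - 17/(-78)))*(16116 - 18198) = (21028 + (-69*1/42 - 17*(-1/78)))*(-2082) = (21028 + (-23/14 + 17/78))*(-2082) = (21028 - 389/273)*(-2082) = (5740255/273)*(-2082) = -3983736970/91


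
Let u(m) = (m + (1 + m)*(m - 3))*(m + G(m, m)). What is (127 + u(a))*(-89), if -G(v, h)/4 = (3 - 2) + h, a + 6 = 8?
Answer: -12193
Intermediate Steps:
a = 2 (a = -6 + 8 = 2)
G(v, h) = -4 - 4*h (G(v, h) = -4*((3 - 2) + h) = -4*(1 + h) = -4 - 4*h)
u(m) = (-4 - 3*m)*(m + (1 + m)*(-3 + m)) (u(m) = (m + (1 + m)*(m - 3))*(m + (-4 - 4*m)) = (m + (1 + m)*(-3 + m))*(-4 - 3*m) = (-4 - 3*m)*(m + (1 + m)*(-3 + m)))
(127 + u(a))*(-89) = (127 + (12 - 1*2² - 3*2³ + 13*2))*(-89) = (127 + (12 - 1*4 - 3*8 + 26))*(-89) = (127 + (12 - 4 - 24 + 26))*(-89) = (127 + 10)*(-89) = 137*(-89) = -12193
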